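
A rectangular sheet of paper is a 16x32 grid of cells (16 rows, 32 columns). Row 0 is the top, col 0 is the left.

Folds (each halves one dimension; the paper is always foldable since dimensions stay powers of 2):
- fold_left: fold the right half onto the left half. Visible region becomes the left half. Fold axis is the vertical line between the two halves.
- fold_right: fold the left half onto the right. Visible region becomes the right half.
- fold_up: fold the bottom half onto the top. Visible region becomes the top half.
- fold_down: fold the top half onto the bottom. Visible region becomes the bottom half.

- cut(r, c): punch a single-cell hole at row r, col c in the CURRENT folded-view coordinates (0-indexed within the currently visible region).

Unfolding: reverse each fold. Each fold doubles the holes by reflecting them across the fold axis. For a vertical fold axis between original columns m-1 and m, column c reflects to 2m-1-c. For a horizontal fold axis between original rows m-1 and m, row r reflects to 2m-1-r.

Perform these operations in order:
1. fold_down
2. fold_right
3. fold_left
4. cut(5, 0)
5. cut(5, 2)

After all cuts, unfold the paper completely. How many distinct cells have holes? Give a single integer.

Op 1 fold_down: fold axis h@8; visible region now rows[8,16) x cols[0,32) = 8x32
Op 2 fold_right: fold axis v@16; visible region now rows[8,16) x cols[16,32) = 8x16
Op 3 fold_left: fold axis v@24; visible region now rows[8,16) x cols[16,24) = 8x8
Op 4 cut(5, 0): punch at orig (13,16); cuts so far [(13, 16)]; region rows[8,16) x cols[16,24) = 8x8
Op 5 cut(5, 2): punch at orig (13,18); cuts so far [(13, 16), (13, 18)]; region rows[8,16) x cols[16,24) = 8x8
Unfold 1 (reflect across v@24): 4 holes -> [(13, 16), (13, 18), (13, 29), (13, 31)]
Unfold 2 (reflect across v@16): 8 holes -> [(13, 0), (13, 2), (13, 13), (13, 15), (13, 16), (13, 18), (13, 29), (13, 31)]
Unfold 3 (reflect across h@8): 16 holes -> [(2, 0), (2, 2), (2, 13), (2, 15), (2, 16), (2, 18), (2, 29), (2, 31), (13, 0), (13, 2), (13, 13), (13, 15), (13, 16), (13, 18), (13, 29), (13, 31)]

Answer: 16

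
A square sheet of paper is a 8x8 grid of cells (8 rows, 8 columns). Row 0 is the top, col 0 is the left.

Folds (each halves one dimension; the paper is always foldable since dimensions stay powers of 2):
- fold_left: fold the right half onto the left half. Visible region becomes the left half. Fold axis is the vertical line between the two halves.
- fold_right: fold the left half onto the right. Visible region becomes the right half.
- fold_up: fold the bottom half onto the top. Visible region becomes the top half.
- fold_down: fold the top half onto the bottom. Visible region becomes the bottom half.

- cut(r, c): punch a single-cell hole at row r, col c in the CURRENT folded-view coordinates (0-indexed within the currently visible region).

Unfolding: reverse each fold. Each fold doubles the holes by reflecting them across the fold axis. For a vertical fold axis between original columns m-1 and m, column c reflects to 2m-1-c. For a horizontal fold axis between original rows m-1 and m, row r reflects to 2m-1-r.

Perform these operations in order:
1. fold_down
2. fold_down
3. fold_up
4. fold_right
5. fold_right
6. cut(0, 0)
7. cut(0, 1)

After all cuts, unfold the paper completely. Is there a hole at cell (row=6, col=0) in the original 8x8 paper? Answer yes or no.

Op 1 fold_down: fold axis h@4; visible region now rows[4,8) x cols[0,8) = 4x8
Op 2 fold_down: fold axis h@6; visible region now rows[6,8) x cols[0,8) = 2x8
Op 3 fold_up: fold axis h@7; visible region now rows[6,7) x cols[0,8) = 1x8
Op 4 fold_right: fold axis v@4; visible region now rows[6,7) x cols[4,8) = 1x4
Op 5 fold_right: fold axis v@6; visible region now rows[6,7) x cols[6,8) = 1x2
Op 6 cut(0, 0): punch at orig (6,6); cuts so far [(6, 6)]; region rows[6,7) x cols[6,8) = 1x2
Op 7 cut(0, 1): punch at orig (6,7); cuts so far [(6, 6), (6, 7)]; region rows[6,7) x cols[6,8) = 1x2
Unfold 1 (reflect across v@6): 4 holes -> [(6, 4), (6, 5), (6, 6), (6, 7)]
Unfold 2 (reflect across v@4): 8 holes -> [(6, 0), (6, 1), (6, 2), (6, 3), (6, 4), (6, 5), (6, 6), (6, 7)]
Unfold 3 (reflect across h@7): 16 holes -> [(6, 0), (6, 1), (6, 2), (6, 3), (6, 4), (6, 5), (6, 6), (6, 7), (7, 0), (7, 1), (7, 2), (7, 3), (7, 4), (7, 5), (7, 6), (7, 7)]
Unfold 4 (reflect across h@6): 32 holes -> [(4, 0), (4, 1), (4, 2), (4, 3), (4, 4), (4, 5), (4, 6), (4, 7), (5, 0), (5, 1), (5, 2), (5, 3), (5, 4), (5, 5), (5, 6), (5, 7), (6, 0), (6, 1), (6, 2), (6, 3), (6, 4), (6, 5), (6, 6), (6, 7), (7, 0), (7, 1), (7, 2), (7, 3), (7, 4), (7, 5), (7, 6), (7, 7)]
Unfold 5 (reflect across h@4): 64 holes -> [(0, 0), (0, 1), (0, 2), (0, 3), (0, 4), (0, 5), (0, 6), (0, 7), (1, 0), (1, 1), (1, 2), (1, 3), (1, 4), (1, 5), (1, 6), (1, 7), (2, 0), (2, 1), (2, 2), (2, 3), (2, 4), (2, 5), (2, 6), (2, 7), (3, 0), (3, 1), (3, 2), (3, 3), (3, 4), (3, 5), (3, 6), (3, 7), (4, 0), (4, 1), (4, 2), (4, 3), (4, 4), (4, 5), (4, 6), (4, 7), (5, 0), (5, 1), (5, 2), (5, 3), (5, 4), (5, 5), (5, 6), (5, 7), (6, 0), (6, 1), (6, 2), (6, 3), (6, 4), (6, 5), (6, 6), (6, 7), (7, 0), (7, 1), (7, 2), (7, 3), (7, 4), (7, 5), (7, 6), (7, 7)]
Holes: [(0, 0), (0, 1), (0, 2), (0, 3), (0, 4), (0, 5), (0, 6), (0, 7), (1, 0), (1, 1), (1, 2), (1, 3), (1, 4), (1, 5), (1, 6), (1, 7), (2, 0), (2, 1), (2, 2), (2, 3), (2, 4), (2, 5), (2, 6), (2, 7), (3, 0), (3, 1), (3, 2), (3, 3), (3, 4), (3, 5), (3, 6), (3, 7), (4, 0), (4, 1), (4, 2), (4, 3), (4, 4), (4, 5), (4, 6), (4, 7), (5, 0), (5, 1), (5, 2), (5, 3), (5, 4), (5, 5), (5, 6), (5, 7), (6, 0), (6, 1), (6, 2), (6, 3), (6, 4), (6, 5), (6, 6), (6, 7), (7, 0), (7, 1), (7, 2), (7, 3), (7, 4), (7, 5), (7, 6), (7, 7)]

Answer: yes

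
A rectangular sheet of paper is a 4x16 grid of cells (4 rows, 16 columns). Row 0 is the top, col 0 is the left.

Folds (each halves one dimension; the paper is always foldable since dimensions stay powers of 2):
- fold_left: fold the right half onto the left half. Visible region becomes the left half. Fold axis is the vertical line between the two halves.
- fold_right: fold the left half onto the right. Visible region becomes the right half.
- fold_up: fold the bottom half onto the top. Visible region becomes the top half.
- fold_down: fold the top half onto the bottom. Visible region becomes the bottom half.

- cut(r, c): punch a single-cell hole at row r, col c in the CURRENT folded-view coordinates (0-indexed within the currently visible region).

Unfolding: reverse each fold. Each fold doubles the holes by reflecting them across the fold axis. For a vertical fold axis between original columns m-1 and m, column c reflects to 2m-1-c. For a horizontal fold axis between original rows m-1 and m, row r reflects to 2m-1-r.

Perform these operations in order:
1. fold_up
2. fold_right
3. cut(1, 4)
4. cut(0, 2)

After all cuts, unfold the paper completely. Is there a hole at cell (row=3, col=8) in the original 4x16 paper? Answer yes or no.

Op 1 fold_up: fold axis h@2; visible region now rows[0,2) x cols[0,16) = 2x16
Op 2 fold_right: fold axis v@8; visible region now rows[0,2) x cols[8,16) = 2x8
Op 3 cut(1, 4): punch at orig (1,12); cuts so far [(1, 12)]; region rows[0,2) x cols[8,16) = 2x8
Op 4 cut(0, 2): punch at orig (0,10); cuts so far [(0, 10), (1, 12)]; region rows[0,2) x cols[8,16) = 2x8
Unfold 1 (reflect across v@8): 4 holes -> [(0, 5), (0, 10), (1, 3), (1, 12)]
Unfold 2 (reflect across h@2): 8 holes -> [(0, 5), (0, 10), (1, 3), (1, 12), (2, 3), (2, 12), (3, 5), (3, 10)]
Holes: [(0, 5), (0, 10), (1, 3), (1, 12), (2, 3), (2, 12), (3, 5), (3, 10)]

Answer: no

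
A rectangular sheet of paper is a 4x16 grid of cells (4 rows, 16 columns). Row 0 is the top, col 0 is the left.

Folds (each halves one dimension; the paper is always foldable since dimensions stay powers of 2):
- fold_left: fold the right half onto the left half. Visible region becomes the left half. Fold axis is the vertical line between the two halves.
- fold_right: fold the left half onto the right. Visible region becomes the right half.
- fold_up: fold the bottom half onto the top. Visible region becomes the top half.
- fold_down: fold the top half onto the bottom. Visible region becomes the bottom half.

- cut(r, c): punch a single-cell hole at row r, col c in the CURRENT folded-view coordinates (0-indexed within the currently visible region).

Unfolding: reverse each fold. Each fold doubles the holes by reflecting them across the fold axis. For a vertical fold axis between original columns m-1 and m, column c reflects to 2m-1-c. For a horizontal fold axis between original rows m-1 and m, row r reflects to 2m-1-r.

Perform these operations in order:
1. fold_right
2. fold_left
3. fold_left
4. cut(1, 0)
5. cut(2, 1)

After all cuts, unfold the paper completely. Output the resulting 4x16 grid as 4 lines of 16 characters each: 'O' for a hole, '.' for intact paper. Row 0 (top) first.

Answer: ................
O..OO..OO..OO..O
.OO..OO..OO..OO.
................

Derivation:
Op 1 fold_right: fold axis v@8; visible region now rows[0,4) x cols[8,16) = 4x8
Op 2 fold_left: fold axis v@12; visible region now rows[0,4) x cols[8,12) = 4x4
Op 3 fold_left: fold axis v@10; visible region now rows[0,4) x cols[8,10) = 4x2
Op 4 cut(1, 0): punch at orig (1,8); cuts so far [(1, 8)]; region rows[0,4) x cols[8,10) = 4x2
Op 5 cut(2, 1): punch at orig (2,9); cuts so far [(1, 8), (2, 9)]; region rows[0,4) x cols[8,10) = 4x2
Unfold 1 (reflect across v@10): 4 holes -> [(1, 8), (1, 11), (2, 9), (2, 10)]
Unfold 2 (reflect across v@12): 8 holes -> [(1, 8), (1, 11), (1, 12), (1, 15), (2, 9), (2, 10), (2, 13), (2, 14)]
Unfold 3 (reflect across v@8): 16 holes -> [(1, 0), (1, 3), (1, 4), (1, 7), (1, 8), (1, 11), (1, 12), (1, 15), (2, 1), (2, 2), (2, 5), (2, 6), (2, 9), (2, 10), (2, 13), (2, 14)]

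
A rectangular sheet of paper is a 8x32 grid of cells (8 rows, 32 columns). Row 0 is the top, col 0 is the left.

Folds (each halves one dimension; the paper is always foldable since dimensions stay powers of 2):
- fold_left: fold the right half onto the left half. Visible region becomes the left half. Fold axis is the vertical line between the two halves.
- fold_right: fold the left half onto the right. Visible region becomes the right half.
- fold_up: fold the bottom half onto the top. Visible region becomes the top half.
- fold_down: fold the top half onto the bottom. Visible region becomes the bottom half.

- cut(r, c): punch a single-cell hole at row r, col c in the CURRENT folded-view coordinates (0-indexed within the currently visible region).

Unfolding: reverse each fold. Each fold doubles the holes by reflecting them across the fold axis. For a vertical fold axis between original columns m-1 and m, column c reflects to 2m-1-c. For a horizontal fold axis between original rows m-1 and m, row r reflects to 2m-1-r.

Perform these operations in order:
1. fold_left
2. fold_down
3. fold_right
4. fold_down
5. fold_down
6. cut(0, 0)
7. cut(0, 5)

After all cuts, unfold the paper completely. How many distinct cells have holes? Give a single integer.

Answer: 64

Derivation:
Op 1 fold_left: fold axis v@16; visible region now rows[0,8) x cols[0,16) = 8x16
Op 2 fold_down: fold axis h@4; visible region now rows[4,8) x cols[0,16) = 4x16
Op 3 fold_right: fold axis v@8; visible region now rows[4,8) x cols[8,16) = 4x8
Op 4 fold_down: fold axis h@6; visible region now rows[6,8) x cols[8,16) = 2x8
Op 5 fold_down: fold axis h@7; visible region now rows[7,8) x cols[8,16) = 1x8
Op 6 cut(0, 0): punch at orig (7,8); cuts so far [(7, 8)]; region rows[7,8) x cols[8,16) = 1x8
Op 7 cut(0, 5): punch at orig (7,13); cuts so far [(7, 8), (7, 13)]; region rows[7,8) x cols[8,16) = 1x8
Unfold 1 (reflect across h@7): 4 holes -> [(6, 8), (6, 13), (7, 8), (7, 13)]
Unfold 2 (reflect across h@6): 8 holes -> [(4, 8), (4, 13), (5, 8), (5, 13), (6, 8), (6, 13), (7, 8), (7, 13)]
Unfold 3 (reflect across v@8): 16 holes -> [(4, 2), (4, 7), (4, 8), (4, 13), (5, 2), (5, 7), (5, 8), (5, 13), (6, 2), (6, 7), (6, 8), (6, 13), (7, 2), (7, 7), (7, 8), (7, 13)]
Unfold 4 (reflect across h@4): 32 holes -> [(0, 2), (0, 7), (0, 8), (0, 13), (1, 2), (1, 7), (1, 8), (1, 13), (2, 2), (2, 7), (2, 8), (2, 13), (3, 2), (3, 7), (3, 8), (3, 13), (4, 2), (4, 7), (4, 8), (4, 13), (5, 2), (5, 7), (5, 8), (5, 13), (6, 2), (6, 7), (6, 8), (6, 13), (7, 2), (7, 7), (7, 8), (7, 13)]
Unfold 5 (reflect across v@16): 64 holes -> [(0, 2), (0, 7), (0, 8), (0, 13), (0, 18), (0, 23), (0, 24), (0, 29), (1, 2), (1, 7), (1, 8), (1, 13), (1, 18), (1, 23), (1, 24), (1, 29), (2, 2), (2, 7), (2, 8), (2, 13), (2, 18), (2, 23), (2, 24), (2, 29), (3, 2), (3, 7), (3, 8), (3, 13), (3, 18), (3, 23), (3, 24), (3, 29), (4, 2), (4, 7), (4, 8), (4, 13), (4, 18), (4, 23), (4, 24), (4, 29), (5, 2), (5, 7), (5, 8), (5, 13), (5, 18), (5, 23), (5, 24), (5, 29), (6, 2), (6, 7), (6, 8), (6, 13), (6, 18), (6, 23), (6, 24), (6, 29), (7, 2), (7, 7), (7, 8), (7, 13), (7, 18), (7, 23), (7, 24), (7, 29)]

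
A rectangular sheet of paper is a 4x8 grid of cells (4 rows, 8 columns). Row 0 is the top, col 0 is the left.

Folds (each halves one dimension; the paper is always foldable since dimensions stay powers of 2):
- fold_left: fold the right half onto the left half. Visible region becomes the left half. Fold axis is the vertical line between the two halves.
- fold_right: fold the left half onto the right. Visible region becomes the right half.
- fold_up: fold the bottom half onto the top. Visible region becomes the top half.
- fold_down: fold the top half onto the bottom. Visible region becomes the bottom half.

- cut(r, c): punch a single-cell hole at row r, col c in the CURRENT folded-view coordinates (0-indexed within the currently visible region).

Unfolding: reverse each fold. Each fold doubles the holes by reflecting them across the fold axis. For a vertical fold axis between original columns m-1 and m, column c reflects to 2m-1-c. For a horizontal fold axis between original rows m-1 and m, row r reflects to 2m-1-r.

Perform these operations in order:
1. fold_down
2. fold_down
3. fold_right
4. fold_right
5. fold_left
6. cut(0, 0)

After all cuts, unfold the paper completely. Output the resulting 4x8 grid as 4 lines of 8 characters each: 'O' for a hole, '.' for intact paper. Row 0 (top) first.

Answer: OOOOOOOO
OOOOOOOO
OOOOOOOO
OOOOOOOO

Derivation:
Op 1 fold_down: fold axis h@2; visible region now rows[2,4) x cols[0,8) = 2x8
Op 2 fold_down: fold axis h@3; visible region now rows[3,4) x cols[0,8) = 1x8
Op 3 fold_right: fold axis v@4; visible region now rows[3,4) x cols[4,8) = 1x4
Op 4 fold_right: fold axis v@6; visible region now rows[3,4) x cols[6,8) = 1x2
Op 5 fold_left: fold axis v@7; visible region now rows[3,4) x cols[6,7) = 1x1
Op 6 cut(0, 0): punch at orig (3,6); cuts so far [(3, 6)]; region rows[3,4) x cols[6,7) = 1x1
Unfold 1 (reflect across v@7): 2 holes -> [(3, 6), (3, 7)]
Unfold 2 (reflect across v@6): 4 holes -> [(3, 4), (3, 5), (3, 6), (3, 7)]
Unfold 3 (reflect across v@4): 8 holes -> [(3, 0), (3, 1), (3, 2), (3, 3), (3, 4), (3, 5), (3, 6), (3, 7)]
Unfold 4 (reflect across h@3): 16 holes -> [(2, 0), (2, 1), (2, 2), (2, 3), (2, 4), (2, 5), (2, 6), (2, 7), (3, 0), (3, 1), (3, 2), (3, 3), (3, 4), (3, 5), (3, 6), (3, 7)]
Unfold 5 (reflect across h@2): 32 holes -> [(0, 0), (0, 1), (0, 2), (0, 3), (0, 4), (0, 5), (0, 6), (0, 7), (1, 0), (1, 1), (1, 2), (1, 3), (1, 4), (1, 5), (1, 6), (1, 7), (2, 0), (2, 1), (2, 2), (2, 3), (2, 4), (2, 5), (2, 6), (2, 7), (3, 0), (3, 1), (3, 2), (3, 3), (3, 4), (3, 5), (3, 6), (3, 7)]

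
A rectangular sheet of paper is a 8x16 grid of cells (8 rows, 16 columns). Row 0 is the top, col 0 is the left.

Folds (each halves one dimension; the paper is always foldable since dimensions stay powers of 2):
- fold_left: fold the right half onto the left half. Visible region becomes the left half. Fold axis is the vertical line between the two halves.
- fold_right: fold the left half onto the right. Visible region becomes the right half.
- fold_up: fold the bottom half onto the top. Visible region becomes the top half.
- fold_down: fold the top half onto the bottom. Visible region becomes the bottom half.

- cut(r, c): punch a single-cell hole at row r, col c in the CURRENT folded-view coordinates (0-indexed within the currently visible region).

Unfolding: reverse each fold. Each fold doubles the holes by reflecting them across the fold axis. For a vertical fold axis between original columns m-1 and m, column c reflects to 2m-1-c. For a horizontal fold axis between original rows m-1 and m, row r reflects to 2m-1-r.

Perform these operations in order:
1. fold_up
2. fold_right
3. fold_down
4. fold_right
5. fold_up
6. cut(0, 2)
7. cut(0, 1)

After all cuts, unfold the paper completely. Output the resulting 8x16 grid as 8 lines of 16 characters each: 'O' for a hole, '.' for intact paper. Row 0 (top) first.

Op 1 fold_up: fold axis h@4; visible region now rows[0,4) x cols[0,16) = 4x16
Op 2 fold_right: fold axis v@8; visible region now rows[0,4) x cols[8,16) = 4x8
Op 3 fold_down: fold axis h@2; visible region now rows[2,4) x cols[8,16) = 2x8
Op 4 fold_right: fold axis v@12; visible region now rows[2,4) x cols[12,16) = 2x4
Op 5 fold_up: fold axis h@3; visible region now rows[2,3) x cols[12,16) = 1x4
Op 6 cut(0, 2): punch at orig (2,14); cuts so far [(2, 14)]; region rows[2,3) x cols[12,16) = 1x4
Op 7 cut(0, 1): punch at orig (2,13); cuts so far [(2, 13), (2, 14)]; region rows[2,3) x cols[12,16) = 1x4
Unfold 1 (reflect across h@3): 4 holes -> [(2, 13), (2, 14), (3, 13), (3, 14)]
Unfold 2 (reflect across v@12): 8 holes -> [(2, 9), (2, 10), (2, 13), (2, 14), (3, 9), (3, 10), (3, 13), (3, 14)]
Unfold 3 (reflect across h@2): 16 holes -> [(0, 9), (0, 10), (0, 13), (0, 14), (1, 9), (1, 10), (1, 13), (1, 14), (2, 9), (2, 10), (2, 13), (2, 14), (3, 9), (3, 10), (3, 13), (3, 14)]
Unfold 4 (reflect across v@8): 32 holes -> [(0, 1), (0, 2), (0, 5), (0, 6), (0, 9), (0, 10), (0, 13), (0, 14), (1, 1), (1, 2), (1, 5), (1, 6), (1, 9), (1, 10), (1, 13), (1, 14), (2, 1), (2, 2), (2, 5), (2, 6), (2, 9), (2, 10), (2, 13), (2, 14), (3, 1), (3, 2), (3, 5), (3, 6), (3, 9), (3, 10), (3, 13), (3, 14)]
Unfold 5 (reflect across h@4): 64 holes -> [(0, 1), (0, 2), (0, 5), (0, 6), (0, 9), (0, 10), (0, 13), (0, 14), (1, 1), (1, 2), (1, 5), (1, 6), (1, 9), (1, 10), (1, 13), (1, 14), (2, 1), (2, 2), (2, 5), (2, 6), (2, 9), (2, 10), (2, 13), (2, 14), (3, 1), (3, 2), (3, 5), (3, 6), (3, 9), (3, 10), (3, 13), (3, 14), (4, 1), (4, 2), (4, 5), (4, 6), (4, 9), (4, 10), (4, 13), (4, 14), (5, 1), (5, 2), (5, 5), (5, 6), (5, 9), (5, 10), (5, 13), (5, 14), (6, 1), (6, 2), (6, 5), (6, 6), (6, 9), (6, 10), (6, 13), (6, 14), (7, 1), (7, 2), (7, 5), (7, 6), (7, 9), (7, 10), (7, 13), (7, 14)]

Answer: .OO..OO..OO..OO.
.OO..OO..OO..OO.
.OO..OO..OO..OO.
.OO..OO..OO..OO.
.OO..OO..OO..OO.
.OO..OO..OO..OO.
.OO..OO..OO..OO.
.OO..OO..OO..OO.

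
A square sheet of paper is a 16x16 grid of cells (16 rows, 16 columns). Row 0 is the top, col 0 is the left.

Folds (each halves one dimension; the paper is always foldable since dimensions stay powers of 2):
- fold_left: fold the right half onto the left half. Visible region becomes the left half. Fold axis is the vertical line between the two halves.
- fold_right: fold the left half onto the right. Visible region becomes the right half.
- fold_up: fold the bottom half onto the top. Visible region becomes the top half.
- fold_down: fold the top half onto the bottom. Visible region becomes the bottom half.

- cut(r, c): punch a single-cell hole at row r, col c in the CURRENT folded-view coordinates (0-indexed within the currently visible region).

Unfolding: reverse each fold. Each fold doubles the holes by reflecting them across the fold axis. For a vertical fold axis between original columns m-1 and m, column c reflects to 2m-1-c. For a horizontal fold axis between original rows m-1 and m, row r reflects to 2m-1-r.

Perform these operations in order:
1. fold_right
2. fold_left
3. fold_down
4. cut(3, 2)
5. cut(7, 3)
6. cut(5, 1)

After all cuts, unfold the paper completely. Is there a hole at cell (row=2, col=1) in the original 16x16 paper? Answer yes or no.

Answer: yes

Derivation:
Op 1 fold_right: fold axis v@8; visible region now rows[0,16) x cols[8,16) = 16x8
Op 2 fold_left: fold axis v@12; visible region now rows[0,16) x cols[8,12) = 16x4
Op 3 fold_down: fold axis h@8; visible region now rows[8,16) x cols[8,12) = 8x4
Op 4 cut(3, 2): punch at orig (11,10); cuts so far [(11, 10)]; region rows[8,16) x cols[8,12) = 8x4
Op 5 cut(7, 3): punch at orig (15,11); cuts so far [(11, 10), (15, 11)]; region rows[8,16) x cols[8,12) = 8x4
Op 6 cut(5, 1): punch at orig (13,9); cuts so far [(11, 10), (13, 9), (15, 11)]; region rows[8,16) x cols[8,12) = 8x4
Unfold 1 (reflect across h@8): 6 holes -> [(0, 11), (2, 9), (4, 10), (11, 10), (13, 9), (15, 11)]
Unfold 2 (reflect across v@12): 12 holes -> [(0, 11), (0, 12), (2, 9), (2, 14), (4, 10), (4, 13), (11, 10), (11, 13), (13, 9), (13, 14), (15, 11), (15, 12)]
Unfold 3 (reflect across v@8): 24 holes -> [(0, 3), (0, 4), (0, 11), (0, 12), (2, 1), (2, 6), (2, 9), (2, 14), (4, 2), (4, 5), (4, 10), (4, 13), (11, 2), (11, 5), (11, 10), (11, 13), (13, 1), (13, 6), (13, 9), (13, 14), (15, 3), (15, 4), (15, 11), (15, 12)]
Holes: [(0, 3), (0, 4), (0, 11), (0, 12), (2, 1), (2, 6), (2, 9), (2, 14), (4, 2), (4, 5), (4, 10), (4, 13), (11, 2), (11, 5), (11, 10), (11, 13), (13, 1), (13, 6), (13, 9), (13, 14), (15, 3), (15, 4), (15, 11), (15, 12)]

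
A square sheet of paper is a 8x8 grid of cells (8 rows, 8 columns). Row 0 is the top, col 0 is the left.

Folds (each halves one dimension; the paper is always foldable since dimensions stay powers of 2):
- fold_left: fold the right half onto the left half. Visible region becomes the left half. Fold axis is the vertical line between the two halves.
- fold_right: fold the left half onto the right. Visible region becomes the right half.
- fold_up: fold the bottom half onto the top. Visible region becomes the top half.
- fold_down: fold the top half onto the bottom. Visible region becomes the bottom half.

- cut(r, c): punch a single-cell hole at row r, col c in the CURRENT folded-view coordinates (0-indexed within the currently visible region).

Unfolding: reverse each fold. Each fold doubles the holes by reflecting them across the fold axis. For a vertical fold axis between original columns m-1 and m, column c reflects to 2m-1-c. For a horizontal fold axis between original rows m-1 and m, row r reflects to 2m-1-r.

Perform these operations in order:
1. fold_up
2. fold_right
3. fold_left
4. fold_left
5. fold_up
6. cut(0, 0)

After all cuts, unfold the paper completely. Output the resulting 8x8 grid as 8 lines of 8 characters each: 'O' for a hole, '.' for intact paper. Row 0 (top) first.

Answer: OOOOOOOO
........
........
OOOOOOOO
OOOOOOOO
........
........
OOOOOOOO

Derivation:
Op 1 fold_up: fold axis h@4; visible region now rows[0,4) x cols[0,8) = 4x8
Op 2 fold_right: fold axis v@4; visible region now rows[0,4) x cols[4,8) = 4x4
Op 3 fold_left: fold axis v@6; visible region now rows[0,4) x cols[4,6) = 4x2
Op 4 fold_left: fold axis v@5; visible region now rows[0,4) x cols[4,5) = 4x1
Op 5 fold_up: fold axis h@2; visible region now rows[0,2) x cols[4,5) = 2x1
Op 6 cut(0, 0): punch at orig (0,4); cuts so far [(0, 4)]; region rows[0,2) x cols[4,5) = 2x1
Unfold 1 (reflect across h@2): 2 holes -> [(0, 4), (3, 4)]
Unfold 2 (reflect across v@5): 4 holes -> [(0, 4), (0, 5), (3, 4), (3, 5)]
Unfold 3 (reflect across v@6): 8 holes -> [(0, 4), (0, 5), (0, 6), (0, 7), (3, 4), (3, 5), (3, 6), (3, 7)]
Unfold 4 (reflect across v@4): 16 holes -> [(0, 0), (0, 1), (0, 2), (0, 3), (0, 4), (0, 5), (0, 6), (0, 7), (3, 0), (3, 1), (3, 2), (3, 3), (3, 4), (3, 5), (3, 6), (3, 7)]
Unfold 5 (reflect across h@4): 32 holes -> [(0, 0), (0, 1), (0, 2), (0, 3), (0, 4), (0, 5), (0, 6), (0, 7), (3, 0), (3, 1), (3, 2), (3, 3), (3, 4), (3, 5), (3, 6), (3, 7), (4, 0), (4, 1), (4, 2), (4, 3), (4, 4), (4, 5), (4, 6), (4, 7), (7, 0), (7, 1), (7, 2), (7, 3), (7, 4), (7, 5), (7, 6), (7, 7)]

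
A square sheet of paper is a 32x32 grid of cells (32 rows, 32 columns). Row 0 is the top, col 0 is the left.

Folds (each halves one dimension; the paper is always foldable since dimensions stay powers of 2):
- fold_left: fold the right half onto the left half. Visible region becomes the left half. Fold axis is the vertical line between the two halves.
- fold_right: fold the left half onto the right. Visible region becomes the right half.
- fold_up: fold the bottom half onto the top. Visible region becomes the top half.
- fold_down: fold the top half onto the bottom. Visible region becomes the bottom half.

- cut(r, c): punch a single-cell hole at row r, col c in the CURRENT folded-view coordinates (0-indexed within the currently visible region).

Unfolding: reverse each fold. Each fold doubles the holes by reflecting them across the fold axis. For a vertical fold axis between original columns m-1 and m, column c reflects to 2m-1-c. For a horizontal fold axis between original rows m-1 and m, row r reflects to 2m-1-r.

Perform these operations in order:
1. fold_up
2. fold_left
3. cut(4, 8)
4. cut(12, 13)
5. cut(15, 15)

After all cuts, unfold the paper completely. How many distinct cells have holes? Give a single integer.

Answer: 12

Derivation:
Op 1 fold_up: fold axis h@16; visible region now rows[0,16) x cols[0,32) = 16x32
Op 2 fold_left: fold axis v@16; visible region now rows[0,16) x cols[0,16) = 16x16
Op 3 cut(4, 8): punch at orig (4,8); cuts so far [(4, 8)]; region rows[0,16) x cols[0,16) = 16x16
Op 4 cut(12, 13): punch at orig (12,13); cuts so far [(4, 8), (12, 13)]; region rows[0,16) x cols[0,16) = 16x16
Op 5 cut(15, 15): punch at orig (15,15); cuts so far [(4, 8), (12, 13), (15, 15)]; region rows[0,16) x cols[0,16) = 16x16
Unfold 1 (reflect across v@16): 6 holes -> [(4, 8), (4, 23), (12, 13), (12, 18), (15, 15), (15, 16)]
Unfold 2 (reflect across h@16): 12 holes -> [(4, 8), (4, 23), (12, 13), (12, 18), (15, 15), (15, 16), (16, 15), (16, 16), (19, 13), (19, 18), (27, 8), (27, 23)]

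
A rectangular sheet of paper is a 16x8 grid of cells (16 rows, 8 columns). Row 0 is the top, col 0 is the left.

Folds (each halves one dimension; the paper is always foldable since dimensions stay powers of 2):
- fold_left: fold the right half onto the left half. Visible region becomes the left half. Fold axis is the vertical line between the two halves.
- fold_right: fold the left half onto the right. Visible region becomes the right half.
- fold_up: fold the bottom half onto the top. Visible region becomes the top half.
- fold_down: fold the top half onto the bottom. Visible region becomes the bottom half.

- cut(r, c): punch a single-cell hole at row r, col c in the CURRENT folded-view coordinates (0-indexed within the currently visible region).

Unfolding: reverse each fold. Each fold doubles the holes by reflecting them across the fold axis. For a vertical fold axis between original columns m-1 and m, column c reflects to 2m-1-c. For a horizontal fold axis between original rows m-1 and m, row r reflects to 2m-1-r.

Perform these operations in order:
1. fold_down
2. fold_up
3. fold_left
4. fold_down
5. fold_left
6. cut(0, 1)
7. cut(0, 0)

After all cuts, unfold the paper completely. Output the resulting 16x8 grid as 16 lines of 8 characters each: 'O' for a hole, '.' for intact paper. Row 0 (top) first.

Answer: ........
OOOOOOOO
OOOOOOOO
........
........
OOOOOOOO
OOOOOOOO
........
........
OOOOOOOO
OOOOOOOO
........
........
OOOOOOOO
OOOOOOOO
........

Derivation:
Op 1 fold_down: fold axis h@8; visible region now rows[8,16) x cols[0,8) = 8x8
Op 2 fold_up: fold axis h@12; visible region now rows[8,12) x cols[0,8) = 4x8
Op 3 fold_left: fold axis v@4; visible region now rows[8,12) x cols[0,4) = 4x4
Op 4 fold_down: fold axis h@10; visible region now rows[10,12) x cols[0,4) = 2x4
Op 5 fold_left: fold axis v@2; visible region now rows[10,12) x cols[0,2) = 2x2
Op 6 cut(0, 1): punch at orig (10,1); cuts so far [(10, 1)]; region rows[10,12) x cols[0,2) = 2x2
Op 7 cut(0, 0): punch at orig (10,0); cuts so far [(10, 0), (10, 1)]; region rows[10,12) x cols[0,2) = 2x2
Unfold 1 (reflect across v@2): 4 holes -> [(10, 0), (10, 1), (10, 2), (10, 3)]
Unfold 2 (reflect across h@10): 8 holes -> [(9, 0), (9, 1), (9, 2), (9, 3), (10, 0), (10, 1), (10, 2), (10, 3)]
Unfold 3 (reflect across v@4): 16 holes -> [(9, 0), (9, 1), (9, 2), (9, 3), (9, 4), (9, 5), (9, 6), (9, 7), (10, 0), (10, 1), (10, 2), (10, 3), (10, 4), (10, 5), (10, 6), (10, 7)]
Unfold 4 (reflect across h@12): 32 holes -> [(9, 0), (9, 1), (9, 2), (9, 3), (9, 4), (9, 5), (9, 6), (9, 7), (10, 0), (10, 1), (10, 2), (10, 3), (10, 4), (10, 5), (10, 6), (10, 7), (13, 0), (13, 1), (13, 2), (13, 3), (13, 4), (13, 5), (13, 6), (13, 7), (14, 0), (14, 1), (14, 2), (14, 3), (14, 4), (14, 5), (14, 6), (14, 7)]
Unfold 5 (reflect across h@8): 64 holes -> [(1, 0), (1, 1), (1, 2), (1, 3), (1, 4), (1, 5), (1, 6), (1, 7), (2, 0), (2, 1), (2, 2), (2, 3), (2, 4), (2, 5), (2, 6), (2, 7), (5, 0), (5, 1), (5, 2), (5, 3), (5, 4), (5, 5), (5, 6), (5, 7), (6, 0), (6, 1), (6, 2), (6, 3), (6, 4), (6, 5), (6, 6), (6, 7), (9, 0), (9, 1), (9, 2), (9, 3), (9, 4), (9, 5), (9, 6), (9, 7), (10, 0), (10, 1), (10, 2), (10, 3), (10, 4), (10, 5), (10, 6), (10, 7), (13, 0), (13, 1), (13, 2), (13, 3), (13, 4), (13, 5), (13, 6), (13, 7), (14, 0), (14, 1), (14, 2), (14, 3), (14, 4), (14, 5), (14, 6), (14, 7)]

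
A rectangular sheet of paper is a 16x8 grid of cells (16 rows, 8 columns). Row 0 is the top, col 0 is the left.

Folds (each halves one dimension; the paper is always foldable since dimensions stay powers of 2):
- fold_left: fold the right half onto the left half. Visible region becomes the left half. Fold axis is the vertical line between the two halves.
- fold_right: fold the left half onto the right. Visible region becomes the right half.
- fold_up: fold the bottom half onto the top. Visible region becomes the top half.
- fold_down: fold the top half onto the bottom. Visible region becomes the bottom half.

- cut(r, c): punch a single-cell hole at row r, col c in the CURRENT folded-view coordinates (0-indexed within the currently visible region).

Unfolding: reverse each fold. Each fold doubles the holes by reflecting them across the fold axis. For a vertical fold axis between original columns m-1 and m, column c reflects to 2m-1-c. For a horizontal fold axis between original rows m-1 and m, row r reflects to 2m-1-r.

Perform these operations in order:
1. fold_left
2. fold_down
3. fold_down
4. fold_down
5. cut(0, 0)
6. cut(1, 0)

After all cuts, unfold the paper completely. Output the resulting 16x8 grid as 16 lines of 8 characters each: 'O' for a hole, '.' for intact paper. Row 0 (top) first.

Op 1 fold_left: fold axis v@4; visible region now rows[0,16) x cols[0,4) = 16x4
Op 2 fold_down: fold axis h@8; visible region now rows[8,16) x cols[0,4) = 8x4
Op 3 fold_down: fold axis h@12; visible region now rows[12,16) x cols[0,4) = 4x4
Op 4 fold_down: fold axis h@14; visible region now rows[14,16) x cols[0,4) = 2x4
Op 5 cut(0, 0): punch at orig (14,0); cuts so far [(14, 0)]; region rows[14,16) x cols[0,4) = 2x4
Op 6 cut(1, 0): punch at orig (15,0); cuts so far [(14, 0), (15, 0)]; region rows[14,16) x cols[0,4) = 2x4
Unfold 1 (reflect across h@14): 4 holes -> [(12, 0), (13, 0), (14, 0), (15, 0)]
Unfold 2 (reflect across h@12): 8 holes -> [(8, 0), (9, 0), (10, 0), (11, 0), (12, 0), (13, 0), (14, 0), (15, 0)]
Unfold 3 (reflect across h@8): 16 holes -> [(0, 0), (1, 0), (2, 0), (3, 0), (4, 0), (5, 0), (6, 0), (7, 0), (8, 0), (9, 0), (10, 0), (11, 0), (12, 0), (13, 0), (14, 0), (15, 0)]
Unfold 4 (reflect across v@4): 32 holes -> [(0, 0), (0, 7), (1, 0), (1, 7), (2, 0), (2, 7), (3, 0), (3, 7), (4, 0), (4, 7), (5, 0), (5, 7), (6, 0), (6, 7), (7, 0), (7, 7), (8, 0), (8, 7), (9, 0), (9, 7), (10, 0), (10, 7), (11, 0), (11, 7), (12, 0), (12, 7), (13, 0), (13, 7), (14, 0), (14, 7), (15, 0), (15, 7)]

Answer: O......O
O......O
O......O
O......O
O......O
O......O
O......O
O......O
O......O
O......O
O......O
O......O
O......O
O......O
O......O
O......O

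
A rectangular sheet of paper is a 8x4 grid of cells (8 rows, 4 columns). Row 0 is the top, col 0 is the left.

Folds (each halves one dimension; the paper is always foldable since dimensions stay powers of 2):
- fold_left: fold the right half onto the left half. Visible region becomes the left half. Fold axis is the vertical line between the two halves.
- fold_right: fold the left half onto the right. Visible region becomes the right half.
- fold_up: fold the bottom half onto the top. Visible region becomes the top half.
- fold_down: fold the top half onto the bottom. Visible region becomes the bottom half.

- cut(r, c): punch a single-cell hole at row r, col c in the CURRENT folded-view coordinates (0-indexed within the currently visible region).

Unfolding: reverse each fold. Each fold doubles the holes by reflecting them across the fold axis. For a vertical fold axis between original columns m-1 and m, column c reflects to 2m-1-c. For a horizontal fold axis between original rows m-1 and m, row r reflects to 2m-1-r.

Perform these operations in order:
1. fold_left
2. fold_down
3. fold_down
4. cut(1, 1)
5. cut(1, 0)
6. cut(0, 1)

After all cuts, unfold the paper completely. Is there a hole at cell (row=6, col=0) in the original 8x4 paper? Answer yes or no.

Op 1 fold_left: fold axis v@2; visible region now rows[0,8) x cols[0,2) = 8x2
Op 2 fold_down: fold axis h@4; visible region now rows[4,8) x cols[0,2) = 4x2
Op 3 fold_down: fold axis h@6; visible region now rows[6,8) x cols[0,2) = 2x2
Op 4 cut(1, 1): punch at orig (7,1); cuts so far [(7, 1)]; region rows[6,8) x cols[0,2) = 2x2
Op 5 cut(1, 0): punch at orig (7,0); cuts so far [(7, 0), (7, 1)]; region rows[6,8) x cols[0,2) = 2x2
Op 6 cut(0, 1): punch at orig (6,1); cuts so far [(6, 1), (7, 0), (7, 1)]; region rows[6,8) x cols[0,2) = 2x2
Unfold 1 (reflect across h@6): 6 holes -> [(4, 0), (4, 1), (5, 1), (6, 1), (7, 0), (7, 1)]
Unfold 2 (reflect across h@4): 12 holes -> [(0, 0), (0, 1), (1, 1), (2, 1), (3, 0), (3, 1), (4, 0), (4, 1), (5, 1), (6, 1), (7, 0), (7, 1)]
Unfold 3 (reflect across v@2): 24 holes -> [(0, 0), (0, 1), (0, 2), (0, 3), (1, 1), (1, 2), (2, 1), (2, 2), (3, 0), (3, 1), (3, 2), (3, 3), (4, 0), (4, 1), (4, 2), (4, 3), (5, 1), (5, 2), (6, 1), (6, 2), (7, 0), (7, 1), (7, 2), (7, 3)]
Holes: [(0, 0), (0, 1), (0, 2), (0, 3), (1, 1), (1, 2), (2, 1), (2, 2), (3, 0), (3, 1), (3, 2), (3, 3), (4, 0), (4, 1), (4, 2), (4, 3), (5, 1), (5, 2), (6, 1), (6, 2), (7, 0), (7, 1), (7, 2), (7, 3)]

Answer: no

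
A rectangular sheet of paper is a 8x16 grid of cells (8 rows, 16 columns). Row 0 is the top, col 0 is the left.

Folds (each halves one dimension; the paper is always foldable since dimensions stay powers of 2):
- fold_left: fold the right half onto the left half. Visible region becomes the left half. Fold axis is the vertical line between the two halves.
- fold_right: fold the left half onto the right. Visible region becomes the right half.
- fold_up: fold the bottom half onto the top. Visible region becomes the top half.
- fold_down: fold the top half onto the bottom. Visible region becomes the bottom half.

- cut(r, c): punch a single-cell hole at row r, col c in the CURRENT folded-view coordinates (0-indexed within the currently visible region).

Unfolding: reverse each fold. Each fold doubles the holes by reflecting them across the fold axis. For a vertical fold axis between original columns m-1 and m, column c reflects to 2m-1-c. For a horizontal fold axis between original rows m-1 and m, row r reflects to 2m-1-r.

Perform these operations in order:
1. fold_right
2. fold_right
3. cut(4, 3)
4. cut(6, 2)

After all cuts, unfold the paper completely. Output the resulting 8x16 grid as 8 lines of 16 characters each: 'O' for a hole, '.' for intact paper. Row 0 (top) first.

Op 1 fold_right: fold axis v@8; visible region now rows[0,8) x cols[8,16) = 8x8
Op 2 fold_right: fold axis v@12; visible region now rows[0,8) x cols[12,16) = 8x4
Op 3 cut(4, 3): punch at orig (4,15); cuts so far [(4, 15)]; region rows[0,8) x cols[12,16) = 8x4
Op 4 cut(6, 2): punch at orig (6,14); cuts so far [(4, 15), (6, 14)]; region rows[0,8) x cols[12,16) = 8x4
Unfold 1 (reflect across v@12): 4 holes -> [(4, 8), (4, 15), (6, 9), (6, 14)]
Unfold 2 (reflect across v@8): 8 holes -> [(4, 0), (4, 7), (4, 8), (4, 15), (6, 1), (6, 6), (6, 9), (6, 14)]

Answer: ................
................
................
................
O......OO......O
................
.O....O..O....O.
................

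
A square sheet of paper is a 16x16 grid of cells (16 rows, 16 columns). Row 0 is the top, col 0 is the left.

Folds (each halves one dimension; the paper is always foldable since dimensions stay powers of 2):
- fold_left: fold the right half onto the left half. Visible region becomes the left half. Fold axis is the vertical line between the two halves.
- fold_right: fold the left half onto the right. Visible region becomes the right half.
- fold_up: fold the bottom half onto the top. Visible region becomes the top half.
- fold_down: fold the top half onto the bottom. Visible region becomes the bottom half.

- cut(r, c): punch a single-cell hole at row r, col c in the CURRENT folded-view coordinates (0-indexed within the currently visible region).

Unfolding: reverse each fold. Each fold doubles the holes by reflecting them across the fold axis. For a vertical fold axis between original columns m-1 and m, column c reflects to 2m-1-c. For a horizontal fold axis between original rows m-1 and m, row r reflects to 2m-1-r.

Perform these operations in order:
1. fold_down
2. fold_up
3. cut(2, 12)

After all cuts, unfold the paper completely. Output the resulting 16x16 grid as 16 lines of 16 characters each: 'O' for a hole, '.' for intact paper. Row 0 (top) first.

Op 1 fold_down: fold axis h@8; visible region now rows[8,16) x cols[0,16) = 8x16
Op 2 fold_up: fold axis h@12; visible region now rows[8,12) x cols[0,16) = 4x16
Op 3 cut(2, 12): punch at orig (10,12); cuts so far [(10, 12)]; region rows[8,12) x cols[0,16) = 4x16
Unfold 1 (reflect across h@12): 2 holes -> [(10, 12), (13, 12)]
Unfold 2 (reflect across h@8): 4 holes -> [(2, 12), (5, 12), (10, 12), (13, 12)]

Answer: ................
................
............O...
................
................
............O...
................
................
................
................
............O...
................
................
............O...
................
................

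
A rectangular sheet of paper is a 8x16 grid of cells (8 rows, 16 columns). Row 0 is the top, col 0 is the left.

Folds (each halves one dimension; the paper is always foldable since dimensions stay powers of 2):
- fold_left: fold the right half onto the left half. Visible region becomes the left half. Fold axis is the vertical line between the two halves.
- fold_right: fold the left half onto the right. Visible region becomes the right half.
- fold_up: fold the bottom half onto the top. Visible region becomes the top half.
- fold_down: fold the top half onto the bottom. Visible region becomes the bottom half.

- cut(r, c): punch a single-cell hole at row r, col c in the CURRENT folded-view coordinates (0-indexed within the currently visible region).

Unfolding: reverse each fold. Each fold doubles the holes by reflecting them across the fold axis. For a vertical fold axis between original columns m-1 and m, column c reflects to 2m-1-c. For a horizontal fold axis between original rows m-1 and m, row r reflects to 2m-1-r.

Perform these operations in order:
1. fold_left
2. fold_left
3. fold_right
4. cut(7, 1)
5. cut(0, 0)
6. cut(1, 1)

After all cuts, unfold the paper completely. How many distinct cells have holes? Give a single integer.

Answer: 24

Derivation:
Op 1 fold_left: fold axis v@8; visible region now rows[0,8) x cols[0,8) = 8x8
Op 2 fold_left: fold axis v@4; visible region now rows[0,8) x cols[0,4) = 8x4
Op 3 fold_right: fold axis v@2; visible region now rows[0,8) x cols[2,4) = 8x2
Op 4 cut(7, 1): punch at orig (7,3); cuts so far [(7, 3)]; region rows[0,8) x cols[2,4) = 8x2
Op 5 cut(0, 0): punch at orig (0,2); cuts so far [(0, 2), (7, 3)]; region rows[0,8) x cols[2,4) = 8x2
Op 6 cut(1, 1): punch at orig (1,3); cuts so far [(0, 2), (1, 3), (7, 3)]; region rows[0,8) x cols[2,4) = 8x2
Unfold 1 (reflect across v@2): 6 holes -> [(0, 1), (0, 2), (1, 0), (1, 3), (7, 0), (7, 3)]
Unfold 2 (reflect across v@4): 12 holes -> [(0, 1), (0, 2), (0, 5), (0, 6), (1, 0), (1, 3), (1, 4), (1, 7), (7, 0), (7, 3), (7, 4), (7, 7)]
Unfold 3 (reflect across v@8): 24 holes -> [(0, 1), (0, 2), (0, 5), (0, 6), (0, 9), (0, 10), (0, 13), (0, 14), (1, 0), (1, 3), (1, 4), (1, 7), (1, 8), (1, 11), (1, 12), (1, 15), (7, 0), (7, 3), (7, 4), (7, 7), (7, 8), (7, 11), (7, 12), (7, 15)]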